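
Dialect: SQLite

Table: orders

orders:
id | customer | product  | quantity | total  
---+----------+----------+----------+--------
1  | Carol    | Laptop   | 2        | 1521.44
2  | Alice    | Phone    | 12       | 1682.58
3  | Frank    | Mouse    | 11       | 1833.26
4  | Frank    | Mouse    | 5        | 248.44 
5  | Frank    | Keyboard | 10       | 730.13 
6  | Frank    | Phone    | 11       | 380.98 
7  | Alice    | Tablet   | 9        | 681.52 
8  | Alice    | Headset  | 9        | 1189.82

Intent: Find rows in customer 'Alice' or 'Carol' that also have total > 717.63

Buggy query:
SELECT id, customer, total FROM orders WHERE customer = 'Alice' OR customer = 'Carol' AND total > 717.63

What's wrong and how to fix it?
Bug: Without parentheses, AND is evaluated before OR, so the total filter only applies to the 'Carol' branch

Fix: Group the OR with parentheses (or use IN), then AND the threshold

Corrected query:
SELECT id, customer, total FROM orders WHERE (customer = 'Alice' OR customer = 'Carol') AND total > 717.63

Result:
id | customer | total  
---+----------+--------
1  | Carol    | 1521.44
2  | Alice    | 1682.58
8  | Alice    | 1189.82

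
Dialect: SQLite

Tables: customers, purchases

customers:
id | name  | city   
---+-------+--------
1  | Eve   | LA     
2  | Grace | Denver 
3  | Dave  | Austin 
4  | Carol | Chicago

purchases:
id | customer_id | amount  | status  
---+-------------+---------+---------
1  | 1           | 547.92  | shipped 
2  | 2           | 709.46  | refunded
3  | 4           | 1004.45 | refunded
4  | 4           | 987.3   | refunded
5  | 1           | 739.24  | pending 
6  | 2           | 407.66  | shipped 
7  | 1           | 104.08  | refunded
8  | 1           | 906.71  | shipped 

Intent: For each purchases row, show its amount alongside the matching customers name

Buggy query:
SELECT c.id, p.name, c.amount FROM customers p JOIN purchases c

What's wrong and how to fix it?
Bug: Missing join condition: each purchases row is matched to all customers rows instead of just its own

Fix: Specify the join condition linking the foreign key to the parent id

Corrected query:
SELECT c.id, p.name, c.amount FROM customers p JOIN purchases c ON c.customer_id = p.id

Result:
id | name  | amount 
---+-------+--------
1  | Eve   | 547.92 
2  | Grace | 709.46 
3  | Carol | 1004.45
4  | Carol | 987.3  
5  | Eve   | 739.24 
6  | Grace | 407.66 
7  | Eve   | 104.08 
8  | Eve   | 906.71 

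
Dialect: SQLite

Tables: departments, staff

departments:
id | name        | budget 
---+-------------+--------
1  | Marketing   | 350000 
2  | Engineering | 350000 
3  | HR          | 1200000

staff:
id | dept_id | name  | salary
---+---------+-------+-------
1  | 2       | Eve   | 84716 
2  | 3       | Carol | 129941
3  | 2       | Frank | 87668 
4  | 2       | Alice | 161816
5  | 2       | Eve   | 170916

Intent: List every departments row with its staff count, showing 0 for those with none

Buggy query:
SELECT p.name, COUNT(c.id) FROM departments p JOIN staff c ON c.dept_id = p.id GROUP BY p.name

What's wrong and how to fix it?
Bug: An inner join excludes parents with zero children

Fix: Use LEFT JOIN so parents without children still appear (COUNT(c.id) gives 0)

Corrected query:
SELECT p.name, COUNT(c.id) FROM departments p LEFT JOIN staff c ON c.dept_id = p.id GROUP BY p.name

Result:
name        | COUNT(c.id)
------------+------------
Engineering | 4          
HR          | 1          
Marketing   | 0          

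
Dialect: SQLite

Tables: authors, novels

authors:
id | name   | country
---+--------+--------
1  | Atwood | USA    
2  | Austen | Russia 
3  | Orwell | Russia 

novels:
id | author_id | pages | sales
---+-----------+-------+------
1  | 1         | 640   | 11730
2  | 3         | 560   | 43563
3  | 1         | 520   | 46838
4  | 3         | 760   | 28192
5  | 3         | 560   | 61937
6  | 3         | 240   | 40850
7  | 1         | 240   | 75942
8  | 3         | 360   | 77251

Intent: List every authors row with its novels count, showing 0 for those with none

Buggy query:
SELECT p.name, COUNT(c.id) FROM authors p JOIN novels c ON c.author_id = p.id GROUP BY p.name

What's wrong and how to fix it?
Bug: An inner join excludes parents with zero children

Fix: Switch to LEFT JOIN to retain unmatched parent rows

Corrected query:
SELECT p.name, COUNT(c.id) FROM authors p LEFT JOIN novels c ON c.author_id = p.id GROUP BY p.name

Result:
name   | COUNT(c.id)
-------+------------
Atwood | 3          
Austen | 0          
Orwell | 5          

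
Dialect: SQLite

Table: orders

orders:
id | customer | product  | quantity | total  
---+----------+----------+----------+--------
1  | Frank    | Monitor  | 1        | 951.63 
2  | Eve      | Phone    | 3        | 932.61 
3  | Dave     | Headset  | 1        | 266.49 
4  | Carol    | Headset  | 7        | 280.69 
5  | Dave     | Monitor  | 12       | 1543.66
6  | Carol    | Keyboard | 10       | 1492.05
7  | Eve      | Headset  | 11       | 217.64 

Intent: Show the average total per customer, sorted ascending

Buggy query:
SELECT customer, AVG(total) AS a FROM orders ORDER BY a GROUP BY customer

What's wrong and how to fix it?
Bug: GROUP BY must precede ORDER BY

Fix: Move ORDER BY to the end, after GROUP BY

Corrected query:
SELECT customer, AVG(total) AS a FROM orders GROUP BY customer ORDER BY a

Result:
customer | a      
---------+--------
Eve      | 575.125
Carol    | 886.37 
Dave     | 905.075
Frank    | 951.63 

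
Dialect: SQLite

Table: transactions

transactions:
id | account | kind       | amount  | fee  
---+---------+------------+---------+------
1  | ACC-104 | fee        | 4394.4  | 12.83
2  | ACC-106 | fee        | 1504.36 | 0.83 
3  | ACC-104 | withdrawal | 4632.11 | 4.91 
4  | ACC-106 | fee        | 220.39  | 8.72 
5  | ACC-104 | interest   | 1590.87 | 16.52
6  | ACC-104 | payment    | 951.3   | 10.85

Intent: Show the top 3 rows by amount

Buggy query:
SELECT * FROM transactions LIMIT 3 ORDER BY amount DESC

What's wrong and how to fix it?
Bug: LIMIT must come after ORDER BY

Fix: Sort with ORDER BY, then apply LIMIT

Corrected query:
SELECT * FROM transactions ORDER BY amount DESC LIMIT 3

Result:
id | account | kind       | amount  | fee  
---+---------+------------+---------+------
3  | ACC-104 | withdrawal | 4632.11 | 4.91 
1  | ACC-104 | fee        | 4394.4  | 12.83
5  | ACC-104 | interest   | 1590.87 | 16.52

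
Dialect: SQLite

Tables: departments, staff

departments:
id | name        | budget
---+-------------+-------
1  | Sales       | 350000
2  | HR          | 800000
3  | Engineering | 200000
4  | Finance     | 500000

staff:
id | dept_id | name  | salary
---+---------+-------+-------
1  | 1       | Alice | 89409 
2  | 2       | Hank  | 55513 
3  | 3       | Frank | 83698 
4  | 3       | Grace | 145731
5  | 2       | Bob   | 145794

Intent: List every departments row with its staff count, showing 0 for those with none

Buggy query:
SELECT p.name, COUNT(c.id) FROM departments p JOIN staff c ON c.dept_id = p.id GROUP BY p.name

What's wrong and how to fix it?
Bug: INNER JOIN drops departments rows that have no matching staff rows

Fix: Use LEFT JOIN so parents without children still appear (COUNT(c.id) gives 0)

Corrected query:
SELECT p.name, COUNT(c.id) FROM departments p LEFT JOIN staff c ON c.dept_id = p.id GROUP BY p.name

Result:
name        | COUNT(c.id)
------------+------------
Engineering | 2          
Finance     | 0          
HR          | 2          
Sales       | 1          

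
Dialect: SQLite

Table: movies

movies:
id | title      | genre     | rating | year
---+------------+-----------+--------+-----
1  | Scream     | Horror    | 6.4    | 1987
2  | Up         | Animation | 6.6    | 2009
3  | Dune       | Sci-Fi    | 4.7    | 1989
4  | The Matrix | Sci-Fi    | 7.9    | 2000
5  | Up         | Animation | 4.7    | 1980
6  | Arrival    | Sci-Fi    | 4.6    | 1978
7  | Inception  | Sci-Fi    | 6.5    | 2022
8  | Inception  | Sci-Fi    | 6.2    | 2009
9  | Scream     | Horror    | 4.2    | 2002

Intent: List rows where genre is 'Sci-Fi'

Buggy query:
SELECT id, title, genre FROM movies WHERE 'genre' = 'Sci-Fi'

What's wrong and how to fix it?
Bug: 'genre' in single quotes is a string literal, not the column; the comparison is literal-vs-literal and never true

Fix: Reference the column as genre without single quotes

Corrected query:
SELECT id, title, genre FROM movies WHERE genre = 'Sci-Fi'

Result:
id | title      | genre 
---+------------+-------
3  | Dune       | Sci-Fi
4  | The Matrix | Sci-Fi
6  | Arrival    | Sci-Fi
7  | Inception  | Sci-Fi
8  | Inception  | Sci-Fi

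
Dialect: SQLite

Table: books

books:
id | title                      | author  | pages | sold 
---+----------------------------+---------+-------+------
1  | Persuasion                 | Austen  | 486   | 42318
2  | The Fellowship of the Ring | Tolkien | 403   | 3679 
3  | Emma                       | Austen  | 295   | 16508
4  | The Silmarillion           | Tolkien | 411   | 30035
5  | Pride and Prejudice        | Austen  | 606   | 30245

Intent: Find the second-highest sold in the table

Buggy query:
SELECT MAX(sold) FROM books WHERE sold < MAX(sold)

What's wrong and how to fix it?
Bug: The inner MAX is an aggregate inside WHERE, which is not allowed

Fix: Put the inner MAX in a scalar subquery

Corrected query:
SELECT MAX(sold) FROM books WHERE sold < (SELECT MAX(sold) FROM books)

Result:
MAX(sold)
---------
30245    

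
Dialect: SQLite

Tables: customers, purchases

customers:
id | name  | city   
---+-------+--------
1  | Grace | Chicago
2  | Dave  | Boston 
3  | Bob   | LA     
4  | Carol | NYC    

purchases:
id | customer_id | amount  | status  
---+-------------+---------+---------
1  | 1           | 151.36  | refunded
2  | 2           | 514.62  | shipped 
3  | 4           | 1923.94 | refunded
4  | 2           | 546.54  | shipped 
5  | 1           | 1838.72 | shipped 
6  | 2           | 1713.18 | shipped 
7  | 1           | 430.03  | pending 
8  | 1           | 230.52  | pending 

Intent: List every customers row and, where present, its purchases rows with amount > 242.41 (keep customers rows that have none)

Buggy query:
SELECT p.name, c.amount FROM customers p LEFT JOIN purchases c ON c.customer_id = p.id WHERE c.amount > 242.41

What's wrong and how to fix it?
Bug: Filtering c.amount in WHERE discards the NULL rows produced by LEFT JOIN, turning it into an inner join

Fix: Move the right-table condition into the ON clause so unmatched parents are kept

Corrected query:
SELECT p.name, c.amount FROM customers p LEFT JOIN purchases c ON c.customer_id = p.id AND c.amount > 242.41

Result:
name  | amount 
------+--------
Grace | 430.03 
Grace | 1838.72
Dave  | 514.62 
Dave  | 546.54 
Dave  | 1713.18
Bob   | NULL   
Carol | 1923.94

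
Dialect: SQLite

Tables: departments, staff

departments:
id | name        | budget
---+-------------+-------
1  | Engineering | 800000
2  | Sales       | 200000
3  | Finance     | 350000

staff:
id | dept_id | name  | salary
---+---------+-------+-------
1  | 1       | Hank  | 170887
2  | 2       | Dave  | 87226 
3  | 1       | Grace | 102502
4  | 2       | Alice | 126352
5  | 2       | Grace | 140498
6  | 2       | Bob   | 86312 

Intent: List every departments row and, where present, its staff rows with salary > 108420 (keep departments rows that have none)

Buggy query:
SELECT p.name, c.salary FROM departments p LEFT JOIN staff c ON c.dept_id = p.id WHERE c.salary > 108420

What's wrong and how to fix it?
Bug: Filtering c.salary in WHERE discards the NULL rows produced by LEFT JOIN, turning it into an inner join

Fix: Put 'c.salary > 108420' in the JOIN's ON clause instead of WHERE

Corrected query:
SELECT p.name, c.salary FROM departments p LEFT JOIN staff c ON c.dept_id = p.id AND c.salary > 108420

Result:
name        | salary
------------+-------
Engineering | 170887
Sales       | 126352
Sales       | 140498
Finance     | NULL  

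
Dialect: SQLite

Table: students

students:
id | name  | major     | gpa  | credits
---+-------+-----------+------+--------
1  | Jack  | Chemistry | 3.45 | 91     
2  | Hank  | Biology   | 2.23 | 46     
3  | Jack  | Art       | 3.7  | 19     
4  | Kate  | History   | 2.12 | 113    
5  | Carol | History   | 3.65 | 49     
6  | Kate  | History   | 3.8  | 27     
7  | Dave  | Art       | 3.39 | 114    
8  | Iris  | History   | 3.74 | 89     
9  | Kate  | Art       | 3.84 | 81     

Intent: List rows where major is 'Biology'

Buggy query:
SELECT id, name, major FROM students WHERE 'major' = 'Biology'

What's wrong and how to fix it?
Bug: 'major' in single quotes is a string literal, not the column; the comparison is literal-vs-literal and never true

Fix: Reference the column as major without single quotes

Corrected query:
SELECT id, name, major FROM students WHERE major = 'Biology'

Result:
id | name | major  
---+------+--------
2  | Hank | Biology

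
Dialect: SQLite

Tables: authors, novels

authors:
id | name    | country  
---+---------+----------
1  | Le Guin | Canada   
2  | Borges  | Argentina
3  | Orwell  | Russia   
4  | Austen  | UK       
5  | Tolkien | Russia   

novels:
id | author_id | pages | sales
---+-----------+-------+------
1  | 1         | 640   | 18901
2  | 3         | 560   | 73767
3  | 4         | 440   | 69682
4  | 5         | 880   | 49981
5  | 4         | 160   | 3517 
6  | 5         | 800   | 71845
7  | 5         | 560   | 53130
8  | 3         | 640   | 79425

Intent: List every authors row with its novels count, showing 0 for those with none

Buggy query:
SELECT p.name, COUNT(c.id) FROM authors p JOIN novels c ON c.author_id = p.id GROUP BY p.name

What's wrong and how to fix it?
Bug: INNER JOIN drops authors rows that have no matching novels rows

Fix: Switch to LEFT JOIN to retain unmatched parent rows

Corrected query:
SELECT p.name, COUNT(c.id) FROM authors p LEFT JOIN novels c ON c.author_id = p.id GROUP BY p.name

Result:
name    | COUNT(c.id)
--------+------------
Austen  | 2          
Borges  | 0          
Le Guin | 1          
Orwell  | 2          
Tolkien | 3          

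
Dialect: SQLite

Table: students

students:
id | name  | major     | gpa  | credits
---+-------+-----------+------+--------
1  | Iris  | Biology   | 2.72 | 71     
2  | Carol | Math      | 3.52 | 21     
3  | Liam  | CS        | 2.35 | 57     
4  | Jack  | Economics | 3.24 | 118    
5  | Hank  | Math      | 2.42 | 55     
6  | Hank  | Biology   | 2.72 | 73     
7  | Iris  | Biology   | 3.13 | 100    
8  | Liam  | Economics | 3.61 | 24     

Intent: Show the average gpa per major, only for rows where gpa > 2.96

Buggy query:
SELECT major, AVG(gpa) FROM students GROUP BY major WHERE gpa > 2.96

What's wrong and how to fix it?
Bug: WHERE cannot follow GROUP BY

Fix: Move the WHERE clause before GROUP BY

Corrected query:
SELECT major, AVG(gpa) FROM students WHERE gpa > 2.96 GROUP BY major

Result:
major     | AVG(gpa)
----------+---------
Biology   | 3.13    
Economics | 3.425   
Math      | 3.52    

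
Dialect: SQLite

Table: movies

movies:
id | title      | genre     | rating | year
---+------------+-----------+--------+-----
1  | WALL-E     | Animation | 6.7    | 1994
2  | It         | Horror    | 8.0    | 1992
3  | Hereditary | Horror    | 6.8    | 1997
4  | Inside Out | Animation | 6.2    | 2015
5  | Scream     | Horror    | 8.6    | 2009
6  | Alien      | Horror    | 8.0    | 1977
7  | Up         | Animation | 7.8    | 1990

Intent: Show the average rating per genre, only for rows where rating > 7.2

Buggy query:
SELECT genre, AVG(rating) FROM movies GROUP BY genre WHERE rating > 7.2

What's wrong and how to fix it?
Bug: WHERE cannot follow GROUP BY

Fix: Move the WHERE clause before GROUP BY

Corrected query:
SELECT genre, AVG(rating) FROM movies WHERE rating > 7.2 GROUP BY genre

Result:
genre     | AVG(rating)
----------+------------
Animation | 7.8        
Horror    | 8.2        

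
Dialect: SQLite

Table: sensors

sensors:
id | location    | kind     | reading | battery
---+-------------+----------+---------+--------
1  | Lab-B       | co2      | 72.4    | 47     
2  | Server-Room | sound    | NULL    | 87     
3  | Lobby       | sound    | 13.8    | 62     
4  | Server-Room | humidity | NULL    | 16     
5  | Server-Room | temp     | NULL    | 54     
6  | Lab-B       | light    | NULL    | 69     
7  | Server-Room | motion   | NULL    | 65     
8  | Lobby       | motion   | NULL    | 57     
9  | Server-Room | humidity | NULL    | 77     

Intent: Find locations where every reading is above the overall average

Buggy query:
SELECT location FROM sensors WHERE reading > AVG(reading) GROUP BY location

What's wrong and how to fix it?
Bug: AVG() is an aggregate; it can't sit directly in WHERE

Fix: Use a subquery for AVG and a HAVING MIN(...) filter so the condition holds for every row in the group

Corrected query:
SELECT location FROM sensors GROUP BY location HAVING MIN(reading) > (SELECT AVG(reading) FROM sensors)

Result:
location
--------
Lab-B   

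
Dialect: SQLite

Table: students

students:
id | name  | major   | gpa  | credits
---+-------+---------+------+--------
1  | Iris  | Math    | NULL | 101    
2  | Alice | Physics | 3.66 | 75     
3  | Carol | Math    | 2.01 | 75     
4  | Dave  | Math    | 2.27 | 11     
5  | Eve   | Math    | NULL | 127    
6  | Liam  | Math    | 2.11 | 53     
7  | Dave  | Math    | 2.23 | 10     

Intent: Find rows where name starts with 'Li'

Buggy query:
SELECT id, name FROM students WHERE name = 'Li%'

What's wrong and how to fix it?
Bug: '=' compares the literal string including the % character; pattern matching needs LIKE

Fix: Replace '=' with LIKE so 'Li%' is treated as a pattern

Corrected query:
SELECT id, name FROM students WHERE name LIKE 'Li%'

Result:
id | name
---+-----
6  | Liam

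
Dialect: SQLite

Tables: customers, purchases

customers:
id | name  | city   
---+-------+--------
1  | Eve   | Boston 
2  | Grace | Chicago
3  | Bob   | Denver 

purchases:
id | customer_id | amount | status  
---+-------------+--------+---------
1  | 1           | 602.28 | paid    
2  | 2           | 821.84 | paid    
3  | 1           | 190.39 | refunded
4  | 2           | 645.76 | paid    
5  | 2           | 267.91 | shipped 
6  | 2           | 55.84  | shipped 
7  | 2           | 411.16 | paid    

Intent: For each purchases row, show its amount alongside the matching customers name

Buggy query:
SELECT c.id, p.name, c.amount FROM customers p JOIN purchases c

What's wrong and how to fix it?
Bug: JOIN with no ON clause produces a cartesian product; every purchases row pairs with every customers row

Fix: Specify the join condition linking the foreign key to the parent id

Corrected query:
SELECT c.id, p.name, c.amount FROM customers p JOIN purchases c ON c.customer_id = p.id

Result:
id | name  | amount
---+-------+-------
1  | Eve   | 602.28
2  | Grace | 821.84
3  | Eve   | 190.39
4  | Grace | 645.76
5  | Grace | 267.91
6  | Grace | 55.84 
7  | Grace | 411.16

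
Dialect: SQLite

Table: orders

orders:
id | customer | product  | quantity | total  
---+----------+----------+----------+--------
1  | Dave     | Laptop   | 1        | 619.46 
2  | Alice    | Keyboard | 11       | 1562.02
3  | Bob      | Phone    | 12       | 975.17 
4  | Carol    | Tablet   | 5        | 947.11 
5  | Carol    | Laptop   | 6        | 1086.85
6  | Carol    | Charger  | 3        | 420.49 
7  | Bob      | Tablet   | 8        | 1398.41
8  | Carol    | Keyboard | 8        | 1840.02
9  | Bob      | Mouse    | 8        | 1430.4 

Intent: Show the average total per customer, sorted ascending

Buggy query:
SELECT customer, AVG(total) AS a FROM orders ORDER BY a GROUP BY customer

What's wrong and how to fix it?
Bug: ORDER BY appears before GROUP BY; SQL clause order requires GROUP BY first

Fix: Move ORDER BY to the end, after GROUP BY

Corrected query:
SELECT customer, AVG(total) AS a FROM orders GROUP BY customer ORDER BY a

Result:
customer | a          
---------+------------
Dave     | 619.46     
Carol    | 1073.6175  
Bob      | 1267.993333
Alice    | 1562.02    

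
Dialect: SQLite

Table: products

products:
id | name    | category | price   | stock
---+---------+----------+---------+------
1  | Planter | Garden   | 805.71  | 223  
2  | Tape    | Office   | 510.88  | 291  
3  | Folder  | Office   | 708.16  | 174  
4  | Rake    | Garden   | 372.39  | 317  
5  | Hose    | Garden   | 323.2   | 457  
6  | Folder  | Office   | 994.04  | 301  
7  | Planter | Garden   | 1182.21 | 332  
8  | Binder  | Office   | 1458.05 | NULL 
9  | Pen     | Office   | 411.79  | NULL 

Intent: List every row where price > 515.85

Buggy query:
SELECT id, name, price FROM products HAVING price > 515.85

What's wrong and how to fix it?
Bug: HAVING filters the output of aggregation, but this query has no GROUP BY and no aggregate functions, so SQLite rejects it (HAVING clause on a non-aggregate query); the condition here is per row

Fix: Replace HAVING with WHERE since the condition applies to individual rows

Corrected query:
SELECT id, name, price FROM products WHERE price > 515.85

Result:
id | name    | price  
---+---------+--------
1  | Planter | 805.71 
3  | Folder  | 708.16 
6  | Folder  | 994.04 
7  | Planter | 1182.21
8  | Binder  | 1458.05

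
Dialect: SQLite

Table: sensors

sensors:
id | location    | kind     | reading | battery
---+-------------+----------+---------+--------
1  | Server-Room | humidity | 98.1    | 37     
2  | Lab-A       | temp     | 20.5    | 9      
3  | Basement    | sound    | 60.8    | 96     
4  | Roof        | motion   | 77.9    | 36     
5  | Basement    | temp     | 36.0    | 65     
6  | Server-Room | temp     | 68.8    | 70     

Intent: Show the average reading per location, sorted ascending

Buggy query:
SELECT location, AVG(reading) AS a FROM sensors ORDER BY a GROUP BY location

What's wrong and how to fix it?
Bug: ORDER BY appears before GROUP BY; SQL clause order requires GROUP BY first

Fix: Move ORDER BY to the end, after GROUP BY

Corrected query:
SELECT location, AVG(reading) AS a FROM sensors GROUP BY location ORDER BY a

Result:
location    | a    
------------+------
Lab-A       | 20.5 
Basement    | 48.4 
Roof        | 77.9 
Server-Room | 83.45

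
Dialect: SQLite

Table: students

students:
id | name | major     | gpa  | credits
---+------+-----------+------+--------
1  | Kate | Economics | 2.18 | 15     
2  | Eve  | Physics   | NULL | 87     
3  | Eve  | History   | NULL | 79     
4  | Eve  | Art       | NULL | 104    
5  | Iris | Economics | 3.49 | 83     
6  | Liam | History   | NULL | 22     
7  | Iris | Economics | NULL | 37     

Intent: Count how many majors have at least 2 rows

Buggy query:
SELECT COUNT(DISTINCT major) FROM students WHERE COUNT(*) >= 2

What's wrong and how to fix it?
Bug: WHERE filters individual rows, not groups, so a group-level COUNT is invalid there

Fix: Use a subquery that GROUPs and filters with HAVING, then count its rows

Corrected query:
SELECT COUNT(*) FROM (SELECT major FROM students GROUP BY major HAVING COUNT(*) >= 2)

Result:
COUNT(*)
--------
2       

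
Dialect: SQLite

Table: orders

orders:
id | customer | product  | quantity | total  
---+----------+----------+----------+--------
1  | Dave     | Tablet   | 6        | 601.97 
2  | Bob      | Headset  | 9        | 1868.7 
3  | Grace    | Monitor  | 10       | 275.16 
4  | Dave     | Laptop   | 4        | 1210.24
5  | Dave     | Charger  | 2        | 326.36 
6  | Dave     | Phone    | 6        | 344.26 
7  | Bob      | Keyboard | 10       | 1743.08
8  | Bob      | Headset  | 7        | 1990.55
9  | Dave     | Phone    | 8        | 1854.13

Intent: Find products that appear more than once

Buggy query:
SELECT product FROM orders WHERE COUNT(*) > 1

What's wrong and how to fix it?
Bug: WHERE can't reference COUNT(*); aggregates are computed after WHERE

Fix: Group first, then use HAVING for the count condition

Corrected query:
SELECT product FROM orders GROUP BY product HAVING COUNT(*) > 1

Result:
product
-------
Headset
Phone  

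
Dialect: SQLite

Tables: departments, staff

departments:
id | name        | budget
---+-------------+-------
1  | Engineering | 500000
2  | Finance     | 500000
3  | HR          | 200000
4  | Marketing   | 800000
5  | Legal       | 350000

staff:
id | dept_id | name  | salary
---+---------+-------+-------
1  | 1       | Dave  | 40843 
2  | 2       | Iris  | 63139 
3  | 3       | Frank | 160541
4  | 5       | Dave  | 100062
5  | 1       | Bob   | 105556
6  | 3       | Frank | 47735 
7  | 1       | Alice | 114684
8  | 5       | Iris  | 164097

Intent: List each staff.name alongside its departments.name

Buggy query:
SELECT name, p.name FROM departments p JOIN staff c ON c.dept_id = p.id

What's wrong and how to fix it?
Bug: 'name' exists in both joined tables, so the database can't tell which one is meant

Fix: Qualify the column with its table alias (c.name)

Corrected query:
SELECT c.name, p.name FROM departments p JOIN staff c ON c.dept_id = p.id

Result:
name  | name       
------+------------
Dave  | Engineering
Iris  | Finance    
Frank | HR         
Dave  | Legal      
Bob   | Engineering
Frank | HR         
Alice | Engineering
Iris  | Legal      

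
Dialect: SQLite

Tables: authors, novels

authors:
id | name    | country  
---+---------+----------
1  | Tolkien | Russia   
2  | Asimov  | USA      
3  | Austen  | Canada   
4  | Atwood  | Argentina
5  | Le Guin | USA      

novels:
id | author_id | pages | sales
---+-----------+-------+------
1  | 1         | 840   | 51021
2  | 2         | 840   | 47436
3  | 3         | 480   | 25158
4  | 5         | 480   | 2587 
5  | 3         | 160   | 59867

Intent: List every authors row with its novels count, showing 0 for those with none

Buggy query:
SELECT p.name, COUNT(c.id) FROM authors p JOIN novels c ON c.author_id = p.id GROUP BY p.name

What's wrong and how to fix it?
Bug: An inner join excludes parents with zero children

Fix: Switch to LEFT JOIN to retain unmatched parent rows

Corrected query:
SELECT p.name, COUNT(c.id) FROM authors p LEFT JOIN novels c ON c.author_id = p.id GROUP BY p.name

Result:
name    | COUNT(c.id)
--------+------------
Asimov  | 1          
Atwood  | 0          
Austen  | 2          
Le Guin | 1          
Tolkien | 1          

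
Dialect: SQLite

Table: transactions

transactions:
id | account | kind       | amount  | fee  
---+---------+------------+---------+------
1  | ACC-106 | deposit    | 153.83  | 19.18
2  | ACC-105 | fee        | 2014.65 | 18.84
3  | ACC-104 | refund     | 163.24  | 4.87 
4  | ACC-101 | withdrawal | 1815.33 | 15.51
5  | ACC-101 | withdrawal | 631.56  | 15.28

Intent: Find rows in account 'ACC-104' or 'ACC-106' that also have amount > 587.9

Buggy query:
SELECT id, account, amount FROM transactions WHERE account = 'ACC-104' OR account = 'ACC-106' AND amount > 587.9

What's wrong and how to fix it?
Bug: Without parentheses, AND is evaluated before OR, so the amount filter only applies to the 'ACC-106' branch

Fix: Group the OR with parentheses (or use IN), then AND the threshold

Corrected query:
SELECT id, account, amount FROM transactions WHERE (account = 'ACC-104' OR account = 'ACC-106') AND amount > 587.9

Result:
(no rows)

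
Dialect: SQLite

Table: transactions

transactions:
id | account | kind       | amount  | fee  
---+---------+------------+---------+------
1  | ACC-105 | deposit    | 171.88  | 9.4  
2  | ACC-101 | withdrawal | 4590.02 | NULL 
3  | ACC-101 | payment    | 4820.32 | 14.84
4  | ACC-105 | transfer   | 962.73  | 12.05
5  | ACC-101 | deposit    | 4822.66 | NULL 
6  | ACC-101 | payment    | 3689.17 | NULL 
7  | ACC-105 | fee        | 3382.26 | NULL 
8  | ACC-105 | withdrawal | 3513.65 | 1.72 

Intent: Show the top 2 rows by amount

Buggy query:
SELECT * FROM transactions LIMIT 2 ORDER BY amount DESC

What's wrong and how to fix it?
Bug: LIMIT must come after ORDER BY

Fix: Swap the clauses: ORDER BY first, then LIMIT

Corrected query:
SELECT * FROM transactions ORDER BY amount DESC LIMIT 2

Result:
id | account | kind    | amount  | fee  
---+---------+---------+---------+------
5  | ACC-101 | deposit | 4822.66 | NULL 
3  | ACC-101 | payment | 4820.32 | 14.84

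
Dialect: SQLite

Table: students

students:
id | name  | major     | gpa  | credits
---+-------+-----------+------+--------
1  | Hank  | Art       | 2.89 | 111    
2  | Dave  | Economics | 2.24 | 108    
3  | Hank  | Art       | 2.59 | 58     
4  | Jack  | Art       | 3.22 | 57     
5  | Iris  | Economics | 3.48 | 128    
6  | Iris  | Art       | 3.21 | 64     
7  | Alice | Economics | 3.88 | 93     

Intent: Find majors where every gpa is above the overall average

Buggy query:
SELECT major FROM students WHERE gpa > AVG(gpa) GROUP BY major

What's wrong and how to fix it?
Bug: WHERE evaluates per row before aggregation, so AVG() is unavailable

Fix: Compute the overall average in a scalar subquery and compare each group's MIN against it in HAVING

Corrected query:
SELECT major FROM students GROUP BY major HAVING MIN(gpa) > (SELECT AVG(gpa) FROM students)

Result:
(no rows)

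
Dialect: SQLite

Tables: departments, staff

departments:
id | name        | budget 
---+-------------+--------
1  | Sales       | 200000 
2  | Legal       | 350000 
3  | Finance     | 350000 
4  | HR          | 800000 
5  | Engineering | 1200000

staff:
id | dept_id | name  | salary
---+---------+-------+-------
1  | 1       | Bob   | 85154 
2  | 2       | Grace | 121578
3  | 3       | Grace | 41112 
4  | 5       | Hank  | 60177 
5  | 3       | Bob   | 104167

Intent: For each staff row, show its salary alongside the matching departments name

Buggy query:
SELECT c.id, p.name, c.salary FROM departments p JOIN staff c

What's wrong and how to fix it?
Bug: JOIN with no ON clause produces a cartesian product; every staff row pairs with every departments row

Fix: Add ON c.dept_id = p.id to the JOIN

Corrected query:
SELECT c.id, p.name, c.salary FROM departments p JOIN staff c ON c.dept_id = p.id

Result:
id | name        | salary
---+-------------+-------
1  | Sales       | 85154 
2  | Legal       | 121578
3  | Finance     | 41112 
4  | Engineering | 60177 
5  | Finance     | 104167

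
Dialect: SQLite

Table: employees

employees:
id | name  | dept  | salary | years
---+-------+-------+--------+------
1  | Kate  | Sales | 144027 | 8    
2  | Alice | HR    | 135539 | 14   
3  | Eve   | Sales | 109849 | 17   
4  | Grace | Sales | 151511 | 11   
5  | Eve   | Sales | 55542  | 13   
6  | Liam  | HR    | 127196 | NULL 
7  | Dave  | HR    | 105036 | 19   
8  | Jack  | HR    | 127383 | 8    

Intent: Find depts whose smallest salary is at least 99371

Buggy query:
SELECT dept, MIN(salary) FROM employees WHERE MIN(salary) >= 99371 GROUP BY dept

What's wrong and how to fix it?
Bug: Aggregates like MIN are computed per group after WHERE runs

Fix: Replace WHERE with HAVING after the GROUP BY

Corrected query:
SELECT dept, MIN(salary) FROM employees GROUP BY dept HAVING MIN(salary) >= 99371

Result:
dept | MIN(salary)
-----+------------
HR   | 105036     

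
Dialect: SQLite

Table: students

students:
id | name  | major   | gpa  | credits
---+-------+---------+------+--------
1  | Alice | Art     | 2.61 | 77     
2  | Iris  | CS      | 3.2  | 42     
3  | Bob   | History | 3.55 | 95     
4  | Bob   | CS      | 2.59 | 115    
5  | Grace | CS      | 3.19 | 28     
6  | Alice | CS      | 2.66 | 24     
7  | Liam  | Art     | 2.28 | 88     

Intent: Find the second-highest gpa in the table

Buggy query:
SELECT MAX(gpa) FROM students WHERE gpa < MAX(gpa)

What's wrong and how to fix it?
Bug: The inner MAX is an aggregate inside WHERE, which is not allowed

Fix: Put the inner MAX in a scalar subquery

Corrected query:
SELECT MAX(gpa) FROM students WHERE gpa < (SELECT MAX(gpa) FROM students)

Result:
MAX(gpa)
--------
3.2     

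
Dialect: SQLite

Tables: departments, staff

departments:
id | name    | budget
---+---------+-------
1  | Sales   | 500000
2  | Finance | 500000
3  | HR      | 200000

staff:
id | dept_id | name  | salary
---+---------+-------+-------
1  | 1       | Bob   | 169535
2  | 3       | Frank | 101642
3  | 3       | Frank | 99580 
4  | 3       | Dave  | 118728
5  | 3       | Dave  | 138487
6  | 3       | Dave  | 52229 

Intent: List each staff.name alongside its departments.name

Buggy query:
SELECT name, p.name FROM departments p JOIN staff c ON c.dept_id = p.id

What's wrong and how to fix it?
Bug: Both tables have a 'name' column; the unqualified reference is ambiguous

Fix: Qualify the column with its table alias (c.name)

Corrected query:
SELECT c.name, p.name FROM departments p JOIN staff c ON c.dept_id = p.id

Result:
name  | name 
------+------
Bob   | Sales
Frank | HR   
Frank | HR   
Dave  | HR   
Dave  | HR   
Dave  | HR   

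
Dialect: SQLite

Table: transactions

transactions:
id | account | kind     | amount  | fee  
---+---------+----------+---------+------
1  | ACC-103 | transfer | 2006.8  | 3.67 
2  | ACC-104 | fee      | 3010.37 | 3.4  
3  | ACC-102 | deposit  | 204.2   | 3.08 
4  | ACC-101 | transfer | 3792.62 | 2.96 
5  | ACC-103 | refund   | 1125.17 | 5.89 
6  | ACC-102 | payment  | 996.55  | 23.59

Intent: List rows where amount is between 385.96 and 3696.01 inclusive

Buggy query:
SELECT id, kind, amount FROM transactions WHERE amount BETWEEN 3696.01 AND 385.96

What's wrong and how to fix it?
Bug: The bounds are reversed; BETWEEN a AND b requires a <= b to match anything

Fix: Write BETWEEN 385.96 AND 3696.01

Corrected query:
SELECT id, kind, amount FROM transactions WHERE amount BETWEEN 385.96 AND 3696.01

Result:
id | kind     | amount 
---+----------+--------
1  | transfer | 2006.8 
2  | fee      | 3010.37
5  | refund   | 1125.17
6  | payment  | 996.55 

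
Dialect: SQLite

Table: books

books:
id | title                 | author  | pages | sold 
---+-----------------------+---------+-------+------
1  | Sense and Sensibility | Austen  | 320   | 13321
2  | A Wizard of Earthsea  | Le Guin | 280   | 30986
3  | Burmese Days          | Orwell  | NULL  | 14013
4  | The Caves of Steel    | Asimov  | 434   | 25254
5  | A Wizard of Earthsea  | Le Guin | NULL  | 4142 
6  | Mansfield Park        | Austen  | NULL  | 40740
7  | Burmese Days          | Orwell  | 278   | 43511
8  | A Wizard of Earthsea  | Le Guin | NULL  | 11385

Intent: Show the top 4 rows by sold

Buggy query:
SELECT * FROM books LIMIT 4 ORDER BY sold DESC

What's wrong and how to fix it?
Bug: LIMIT must come after ORDER BY

Fix: Swap the clauses: ORDER BY first, then LIMIT

Corrected query:
SELECT * FROM books ORDER BY sold DESC LIMIT 4

Result:
id | title                | author  | pages | sold 
---+----------------------+---------+-------+------
7  | Burmese Days         | Orwell  | 278   | 43511
6  | Mansfield Park       | Austen  | NULL  | 40740
2  | A Wizard of Earthsea | Le Guin | 280   | 30986
4  | The Caves of Steel   | Asimov  | 434   | 25254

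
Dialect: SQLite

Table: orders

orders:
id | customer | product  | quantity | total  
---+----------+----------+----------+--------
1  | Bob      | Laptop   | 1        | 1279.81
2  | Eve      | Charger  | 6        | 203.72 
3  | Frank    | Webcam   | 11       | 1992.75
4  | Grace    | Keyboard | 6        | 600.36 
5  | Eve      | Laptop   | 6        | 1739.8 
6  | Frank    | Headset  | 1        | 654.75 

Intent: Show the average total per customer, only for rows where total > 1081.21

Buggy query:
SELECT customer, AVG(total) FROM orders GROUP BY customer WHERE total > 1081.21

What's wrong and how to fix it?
Bug: WHERE cannot follow GROUP BY

Fix: Place WHERE between FROM and GROUP BY

Corrected query:
SELECT customer, AVG(total) FROM orders WHERE total > 1081.21 GROUP BY customer

Result:
customer | AVG(total)
---------+-----------
Bob      | 1279.81   
Eve      | 1739.8    
Frank    | 1992.75   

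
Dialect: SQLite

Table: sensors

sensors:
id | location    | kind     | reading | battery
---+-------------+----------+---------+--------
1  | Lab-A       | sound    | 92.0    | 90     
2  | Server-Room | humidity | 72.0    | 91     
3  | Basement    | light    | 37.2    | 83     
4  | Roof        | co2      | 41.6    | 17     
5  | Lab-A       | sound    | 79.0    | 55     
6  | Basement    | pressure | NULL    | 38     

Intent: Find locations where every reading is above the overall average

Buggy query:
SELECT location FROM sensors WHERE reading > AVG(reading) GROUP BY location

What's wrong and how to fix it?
Bug: AVG() is an aggregate; it can't sit directly in WHERE

Fix: Compute the overall average in a scalar subquery and compare each group's MIN against it in HAVING

Corrected query:
SELECT location FROM sensors GROUP BY location HAVING MIN(reading) > (SELECT AVG(reading) FROM sensors)

Result:
location   
-----------
Lab-A      
Server-Room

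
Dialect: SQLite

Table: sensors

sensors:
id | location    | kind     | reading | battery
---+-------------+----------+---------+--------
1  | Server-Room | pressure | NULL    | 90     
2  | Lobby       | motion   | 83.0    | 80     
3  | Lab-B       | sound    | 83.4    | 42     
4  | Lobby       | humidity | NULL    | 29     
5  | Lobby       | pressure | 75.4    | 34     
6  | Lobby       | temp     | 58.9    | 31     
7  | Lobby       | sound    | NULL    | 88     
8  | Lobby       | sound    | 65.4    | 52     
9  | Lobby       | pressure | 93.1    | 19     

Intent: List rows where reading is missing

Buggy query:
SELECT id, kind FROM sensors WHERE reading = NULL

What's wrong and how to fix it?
Bug: Comparing to NULL with '=' never matches; NULL = NULL is unknown, not true

Fix: Replace '= NULL' with 'IS NULL'

Corrected query:
SELECT id, kind FROM sensors WHERE reading IS NULL

Result:
id | kind    
---+---------
1  | pressure
4  | humidity
7  | sound   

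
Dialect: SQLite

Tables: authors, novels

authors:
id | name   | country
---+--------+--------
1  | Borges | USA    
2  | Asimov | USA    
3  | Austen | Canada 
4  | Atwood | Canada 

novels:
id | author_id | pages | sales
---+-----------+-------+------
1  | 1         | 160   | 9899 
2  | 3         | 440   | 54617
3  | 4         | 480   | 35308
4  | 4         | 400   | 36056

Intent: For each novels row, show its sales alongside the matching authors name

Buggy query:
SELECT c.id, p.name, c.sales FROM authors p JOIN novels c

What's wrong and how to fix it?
Bug: Missing join condition: each novels row is matched to all authors rows instead of just its own

Fix: Specify the join condition linking the foreign key to the parent id

Corrected query:
SELECT c.id, p.name, c.sales FROM authors p JOIN novels c ON c.author_id = p.id

Result:
id | name   | sales
---+--------+------
1  | Borges | 9899 
2  | Austen | 54617
3  | Atwood | 35308
4  | Atwood | 36056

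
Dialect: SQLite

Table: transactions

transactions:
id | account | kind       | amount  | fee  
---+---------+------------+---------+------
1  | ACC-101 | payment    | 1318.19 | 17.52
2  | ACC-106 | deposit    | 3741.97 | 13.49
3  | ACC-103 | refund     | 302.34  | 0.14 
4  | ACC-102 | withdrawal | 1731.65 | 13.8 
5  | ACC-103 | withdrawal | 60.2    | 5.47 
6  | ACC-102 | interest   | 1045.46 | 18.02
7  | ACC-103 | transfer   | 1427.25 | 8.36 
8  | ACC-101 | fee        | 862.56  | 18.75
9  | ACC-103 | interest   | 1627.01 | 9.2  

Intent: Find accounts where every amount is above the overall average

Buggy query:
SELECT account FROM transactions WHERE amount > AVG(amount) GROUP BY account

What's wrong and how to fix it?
Bug: WHERE evaluates per row before aggregation, so AVG() is unavailable

Fix: Use a subquery for AVG and a HAVING MIN(...) filter so the condition holds for every row in the group

Corrected query:
SELECT account FROM transactions GROUP BY account HAVING MIN(amount) > (SELECT AVG(amount) FROM transactions)

Result:
account
-------
ACC-106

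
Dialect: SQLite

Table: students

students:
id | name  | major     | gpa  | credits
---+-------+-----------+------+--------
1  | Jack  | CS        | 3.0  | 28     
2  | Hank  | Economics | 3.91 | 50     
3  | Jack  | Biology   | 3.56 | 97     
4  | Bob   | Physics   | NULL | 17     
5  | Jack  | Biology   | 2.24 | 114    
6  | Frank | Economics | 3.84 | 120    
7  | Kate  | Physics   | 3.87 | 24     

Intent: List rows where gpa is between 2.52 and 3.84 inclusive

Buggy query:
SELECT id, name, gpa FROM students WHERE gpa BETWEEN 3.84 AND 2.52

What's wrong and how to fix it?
Bug: BETWEEN expects the lower bound first; with 3.84 AND 2.52 the range is empty

Fix: Swap the bounds so the smaller value comes first

Corrected query:
SELECT id, name, gpa FROM students WHERE gpa BETWEEN 2.52 AND 3.84

Result:
id | name  | gpa 
---+-------+-----
1  | Jack  | 3   
3  | Jack  | 3.56
6  | Frank | 3.84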